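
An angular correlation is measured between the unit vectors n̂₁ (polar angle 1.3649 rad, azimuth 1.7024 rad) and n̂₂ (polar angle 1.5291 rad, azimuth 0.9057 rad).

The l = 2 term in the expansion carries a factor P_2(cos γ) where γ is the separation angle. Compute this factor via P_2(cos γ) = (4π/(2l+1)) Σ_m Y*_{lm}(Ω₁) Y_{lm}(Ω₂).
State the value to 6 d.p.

Expand P_2 via completeness: Σ_{m} conj(Y_{2,m}) at Ω₁ times Y_{2,m} at Ω₂ —
  m=-2: Y*=-0.35738 - 0.09630j  Y=-0.09188 - 0.37450j  product -0.00323 + 0.14269j
  m=-1: Y*=-0.02029 + 0.15327j  Y=0.01986 - 0.02532j  product 0.00348 + 0.00356j
  m=+0: Y*=-0.27584 + 0.00000j  Y=-0.31375 + 0.00000j  product 0.08655 + 0.00000j
  m=+1: Y*=0.02029 + 0.15327j  Y=-0.01986 - 0.02532j  product 0.00348 - 0.00356j
  m=+2: Y*=-0.35738 + 0.09630j  Y=-0.09188 + 0.37450j  product -0.00323 - 0.14269j
Accumulated sum 0.08705 + 0.00000j; after 4π/(2l+1) scaling, 0.21878 + 0.00000j ⇒ P_2 = 0.218777

0.218777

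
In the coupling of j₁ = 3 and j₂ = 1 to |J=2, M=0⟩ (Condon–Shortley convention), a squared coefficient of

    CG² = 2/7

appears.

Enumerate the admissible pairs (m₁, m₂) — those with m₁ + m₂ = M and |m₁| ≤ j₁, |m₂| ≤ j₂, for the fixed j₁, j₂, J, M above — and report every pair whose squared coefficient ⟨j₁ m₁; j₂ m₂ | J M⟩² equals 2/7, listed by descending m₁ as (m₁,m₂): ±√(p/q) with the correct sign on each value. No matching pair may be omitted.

(1,-1): +√(2/7); (-1,1): +√(2/7)

Admissible pairs with m₁+m₂ = M = 0: (-1,1), (0,0), (1,-1)
  (m₁,m₂)=(1,-1): CG² = 2/7, CG = +√(2/7)   ← matches the target
  (m₁,m₂)=(0,0): CG² = 3/7, CG = −√(3/7)
  (m₁,m₂)=(-1,1): CG² = 2/7, CG = +√(2/7)   ← matches the target
Pairs with CG² = 2/7: (1,-1): +√(2/7); (-1,1): +√(2/7)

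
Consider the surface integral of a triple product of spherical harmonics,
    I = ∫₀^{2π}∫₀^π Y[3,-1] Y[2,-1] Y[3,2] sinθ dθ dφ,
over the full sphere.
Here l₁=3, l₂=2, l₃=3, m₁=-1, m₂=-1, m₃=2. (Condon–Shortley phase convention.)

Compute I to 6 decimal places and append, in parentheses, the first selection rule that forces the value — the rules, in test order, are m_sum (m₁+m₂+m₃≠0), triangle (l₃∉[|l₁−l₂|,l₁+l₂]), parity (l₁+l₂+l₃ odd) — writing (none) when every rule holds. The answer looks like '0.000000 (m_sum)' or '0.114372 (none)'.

Checks pass: Σm=0; 8 even; l₃=3∈[1,5].
(2·3+1)(2·2+1)(2·3+1) = 245
Δ: 2! 4! 2! / 9! → 1/3780
sum: t=0:+1/24 t=1:−1/4 t=2:+1/24 = -1/6
3j²(3 2 3; 0 0 0) = Δ·Π!·Σ² = 4/105  (sign +1)
sum: t=0:+1/48 t=1:−1/12 = -1/16
3j²(3 2 3; -1 -1 2) = Δ·Π!·Σ² = 1/28  (sign +1)
combine: 4πI² = 245·4/105·1/28 = 1/3
take √, sign +1: I = 0.16286750
No selection rule forces the value: the integral is nonzero (none).

0.162868 (none)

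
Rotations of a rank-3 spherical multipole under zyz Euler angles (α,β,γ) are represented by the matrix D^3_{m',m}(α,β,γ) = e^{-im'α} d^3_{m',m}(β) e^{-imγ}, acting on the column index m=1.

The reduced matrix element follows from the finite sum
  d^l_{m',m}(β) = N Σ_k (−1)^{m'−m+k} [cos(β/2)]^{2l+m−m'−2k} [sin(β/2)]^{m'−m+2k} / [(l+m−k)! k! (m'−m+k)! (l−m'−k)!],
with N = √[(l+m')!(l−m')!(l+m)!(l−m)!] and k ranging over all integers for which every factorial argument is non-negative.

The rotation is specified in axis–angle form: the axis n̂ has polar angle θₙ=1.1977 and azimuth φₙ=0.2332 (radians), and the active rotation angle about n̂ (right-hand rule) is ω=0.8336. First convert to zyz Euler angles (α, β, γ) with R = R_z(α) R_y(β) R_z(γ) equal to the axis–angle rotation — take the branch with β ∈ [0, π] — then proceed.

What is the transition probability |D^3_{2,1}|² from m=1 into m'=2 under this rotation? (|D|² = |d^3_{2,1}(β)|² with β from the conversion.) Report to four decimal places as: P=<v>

Axis–angle → zyz. n̂ = (sinθₙcosφₙ, sinθₙsinφₙ, cosθₙ) = (+0.905997, +0.215194, +0.364500), ω = 0.8336.
R = I cosω + sinω [n̂]ₓ + (1−cosω) n̂n̂ᵀ gives
  R = [+0.941271, -0.205954, +0.267567; +0.333767, +0.687394, -0.645050; -0.051073, +0.696472, +0.715765]
β = atan2(√(R₁₃²+R₂₃²), R₃₃) = 0.773078; α = atan2(R₂₃, R₁₃) mod 2π = 5.105588; γ = atan2(R₃₂, −R₃₁) mod 2π = 1.497596
First d^3_{2,1}(β=0.7731), then the phase factors e^{-i(2)α} and e^{-i(1)γ}:
Half-angle: c=0.926219, s=0.376985. N=√(120·1·24·2)=75.894664
The bounds max(0,m−m')=0 and min(l+m,l−m')=1 give 2 terms
  k=0: (−1)^1·75.8947/(24)·0.9262^5·0.3770^1 = -0.812631
  k=1: (−1)^2·75.8947/(12)·0.9262^3·0.3770^3 = +0.269243
d^3_{2,1}(0.7731) = -0.812631 +0.269243 = -0.543388
|D^3_{2,1}|² = |d^3_{2,1}(β)|² = (-0.543388)² = 0.295271 (the z-rotation phases have unit modulus)

P=0.2953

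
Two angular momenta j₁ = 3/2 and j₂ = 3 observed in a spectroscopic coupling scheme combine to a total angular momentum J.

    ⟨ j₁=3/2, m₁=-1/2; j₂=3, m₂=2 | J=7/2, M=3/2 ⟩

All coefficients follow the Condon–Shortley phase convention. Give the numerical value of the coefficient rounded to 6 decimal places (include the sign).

√[8·1!2!5!/9! · 1!2!5!1!5!2!] = √(6400/21)
  +(−1)^0/∏(0,1,2,5,0,0)! = 1/240  (running 1/240)
  +(−1)^1/∏(1,0,1,4,1,1)! = -1/24  (running -3/80)
⟨..|..⟩ = √(6400/21)·(-3/80) = -0.654654

-0.654654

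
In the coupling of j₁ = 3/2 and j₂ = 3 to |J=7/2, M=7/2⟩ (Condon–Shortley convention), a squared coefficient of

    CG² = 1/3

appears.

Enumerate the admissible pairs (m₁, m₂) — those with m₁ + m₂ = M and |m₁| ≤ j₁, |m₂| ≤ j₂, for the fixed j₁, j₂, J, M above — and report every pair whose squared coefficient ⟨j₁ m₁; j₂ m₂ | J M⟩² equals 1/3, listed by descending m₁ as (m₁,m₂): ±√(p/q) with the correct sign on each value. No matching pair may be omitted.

(3/2,2): +√(1/3)

Admissible pairs with m₁+m₂ = M = 7/2: (1/2,3), (3/2,2)
  (m₁,m₂)=(3/2,2): CG² = 1/3, CG = +√(1/3)   ← matches the target
  (m₁,m₂)=(1/2,3): CG² = 2/3, CG = −√(2/3)
Pairs with CG² = 1/3: (3/2,2): +√(1/3)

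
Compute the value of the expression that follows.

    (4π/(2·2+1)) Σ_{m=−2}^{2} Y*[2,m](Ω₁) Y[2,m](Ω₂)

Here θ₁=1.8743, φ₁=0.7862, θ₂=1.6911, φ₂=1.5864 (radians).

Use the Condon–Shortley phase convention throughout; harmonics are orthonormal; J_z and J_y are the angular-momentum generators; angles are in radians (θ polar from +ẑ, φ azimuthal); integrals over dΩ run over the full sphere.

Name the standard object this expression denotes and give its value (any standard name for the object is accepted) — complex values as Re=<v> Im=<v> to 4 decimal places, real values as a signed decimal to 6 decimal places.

Legendre polynomial (addition theorem), +0.226186

This sum is the spherical-harmonic addition theorem: it equals the Legendre polynomial P_l(cos γ) of the angle γ between the two directions.
Term-by-term m-sum for l=2 (normalisation 4π/5 = 2.513274):
  m=-2: Y*=(-0.000564, 0.351771)  Y=(-0.380525, 0.011879)  product (-0.003964, -0.133865)
  m=-1: Y*=(-0.155676, -0.155926)  Y=(0.001436, 0.092035)  product (0.014127, -0.014552)
  m=+0: Y*=(-0.230879, -0.000000)  Y=(-0.301764, 0.000000)  product (0.069671, 0.000000)
  m=+1: Y*=(0.155676, -0.155926)  Y=(-0.001436, 0.092035)  product (0.014127, 0.014552)
  m=+2: Y*=(-0.000564, -0.351771)  Y=(-0.380525, -0.011879)  product (-0.003964, 0.133865)
Accumulated sum (0.089997, 0.000000); after 4π/(2l+1) scaling, (0.226186, 0.000000) ⇒ P_2 = 0.226186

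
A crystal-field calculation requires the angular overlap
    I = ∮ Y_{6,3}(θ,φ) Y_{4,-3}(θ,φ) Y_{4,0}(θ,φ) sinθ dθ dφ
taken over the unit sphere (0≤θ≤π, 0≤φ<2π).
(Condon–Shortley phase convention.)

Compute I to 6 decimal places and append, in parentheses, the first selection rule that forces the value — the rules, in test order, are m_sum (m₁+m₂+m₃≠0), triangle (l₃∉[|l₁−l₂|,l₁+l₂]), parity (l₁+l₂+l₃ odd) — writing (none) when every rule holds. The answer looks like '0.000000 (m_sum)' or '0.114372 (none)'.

Checks pass: Σm=0; 14 even; l₃=4∈[2,10].
(2·6+1)(2·4+1)(2·4+1) = 1053
Δ: 6! 6! 2! / 15! → 1/1261260
sum: t=2:+1/4608 t=3:−1/1296 t=4:+1/4608 = -7/20736
3j²(6 4 4; 0 0 0) = Δ·Π!·Σ² = 20/1287  (sign -1)
sum: t=0:+1/25920 t=1:−1/11520 = -1/20736
3j²(6 4 4; 3 -3 0) = Δ·Π!·Σ² = 5/429  (sign -1)
combine: 4πI² = 1053·20/1287·5/429 = 300/1573
take √, sign +1: I = 0.12319450
No selection rule forces the value: the integral is nonzero (none).

0.123195 (none)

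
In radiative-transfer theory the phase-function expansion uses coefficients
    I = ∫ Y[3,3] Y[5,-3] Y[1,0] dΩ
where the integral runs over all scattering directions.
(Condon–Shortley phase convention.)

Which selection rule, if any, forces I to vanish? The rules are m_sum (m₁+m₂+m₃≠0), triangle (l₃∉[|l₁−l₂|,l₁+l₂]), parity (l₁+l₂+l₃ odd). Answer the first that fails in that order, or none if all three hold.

Σmᵢ = 0  ✓
l₃∈[|l₁−l₂|,l₁+l₂]=[2,8] required, l₃=1 fails  ✗
Σlᵢ = 9 ⇒ odd

triangle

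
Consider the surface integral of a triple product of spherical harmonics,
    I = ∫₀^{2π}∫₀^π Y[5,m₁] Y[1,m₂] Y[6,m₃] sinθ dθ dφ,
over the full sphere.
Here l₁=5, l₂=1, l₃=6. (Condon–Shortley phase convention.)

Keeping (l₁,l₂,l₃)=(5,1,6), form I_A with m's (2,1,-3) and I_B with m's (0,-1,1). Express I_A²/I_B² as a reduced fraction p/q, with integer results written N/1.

Shared (l₁,l₂,l₃)=(5,1,6): N and (l;000)² cancel in I_A²/I_B².
A: Δ = 0!·10!·2!/13! = 1/858; Racah Σ t=0..0: t=0:+1/60480 = 1/60480; ⇒ 3j(5 1 6; 2 1 -3)² = 6/143, sgn -1
B: Δ = 0!·10!·2!/13! = 1/858; Racah Σ t=0..0: t=0:+1/28800 = 1/28800; ⇒ 3j(5 1 6; 0 -1 1)² = 7/286, sgn -1
I_A²/I_B² = (6/143)/(7/286) = 12/7

12/7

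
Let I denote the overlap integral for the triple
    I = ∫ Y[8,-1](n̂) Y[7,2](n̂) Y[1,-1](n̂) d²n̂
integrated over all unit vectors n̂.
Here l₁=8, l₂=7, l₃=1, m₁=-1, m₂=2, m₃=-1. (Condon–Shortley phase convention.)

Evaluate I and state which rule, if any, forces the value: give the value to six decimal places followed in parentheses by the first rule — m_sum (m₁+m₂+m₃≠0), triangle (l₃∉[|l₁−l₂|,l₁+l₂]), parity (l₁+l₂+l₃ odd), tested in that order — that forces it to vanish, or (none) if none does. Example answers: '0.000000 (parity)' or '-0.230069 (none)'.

-0.140215 (none)

m-sum 0 ✓  L=16 even ✓  1≤1≤15 ✓
Π(2lᵢ+1) = 17×15×3 = 765
triangle coeff Δ(8,7,1) = 1/2040
Σ_t [7,7]: t=7:−1/25401600 = -1/25401600
(3j)²=8/255 [(8 7 1; 0 0 0)], sign=+1
Σ_t [9,9]: t=9:−1/87091200 = -1/87091200
(3j)²=7/680 [(8 7 1; -1 2 -1)], sign=-1
⇒ 4πI² = 21/85
I = (-1)√(21/85/(4π)) = -0.14021525
No selection rule forces the value: the integral is nonzero (none).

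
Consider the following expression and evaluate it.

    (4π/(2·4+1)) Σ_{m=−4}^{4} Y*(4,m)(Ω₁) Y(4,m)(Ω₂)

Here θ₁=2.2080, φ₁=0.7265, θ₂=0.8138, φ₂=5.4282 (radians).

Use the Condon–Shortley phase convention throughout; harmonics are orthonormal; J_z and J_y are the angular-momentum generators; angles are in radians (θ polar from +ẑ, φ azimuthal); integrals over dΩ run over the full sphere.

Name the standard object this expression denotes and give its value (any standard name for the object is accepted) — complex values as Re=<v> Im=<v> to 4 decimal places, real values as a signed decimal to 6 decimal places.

This sum is the spherical-harmonic addition theorem: it equals the Legendre polynomial P_l(cos γ) of the angle γ between the two directions.
Expand P_4 via completeness: Σ_{m} conj(Y_{4,m}) at Ω₁ times Y_{4,m} at Ω₂ —
  m=-4: Y*=-0.179594+0.043112i  Y=-0.118796-0.033948i  product +0.022799+0.000975i
  m=-3: Y*=+0.221107-0.317230i  Y=-0.276765+0.180000i  product -0.004093+0.127597i
  m=-2: Y*=+0.037533+0.317151i  Y=-0.056430+0.402838i  product -0.129878-0.002777i
  m=-1: Y*=+0.088315+0.078479i  Y=+0.046694+0.053690i  product -0.000090+0.008406i
  m=+0: Y*=-0.342085-0.000000i  Y=-0.355834+0.000000i  product +0.121726+0.000000i
  m=+1: Y*=-0.088315+0.078479i  Y=-0.046694+0.053690i  product -0.000090-0.008406i
  m=+2: Y*=+0.037533-0.317151i  Y=-0.056430-0.402838i  product -0.129878+0.002777i
  m=+3: Y*=-0.221107-0.317230i  Y=+0.276765+0.180000i  product -0.004093-0.127597i
  m=+4: Y*=-0.179594-0.043112i  Y=-0.118796+0.033948i  product +0.022799-0.000975i
Accumulated sum -0.100800+0.000000i; after 4π/(2l+1) scaling, -0.140743+0.000000i ⇒ P_4 = -0.140743

Legendre polynomial (addition theorem), -0.140743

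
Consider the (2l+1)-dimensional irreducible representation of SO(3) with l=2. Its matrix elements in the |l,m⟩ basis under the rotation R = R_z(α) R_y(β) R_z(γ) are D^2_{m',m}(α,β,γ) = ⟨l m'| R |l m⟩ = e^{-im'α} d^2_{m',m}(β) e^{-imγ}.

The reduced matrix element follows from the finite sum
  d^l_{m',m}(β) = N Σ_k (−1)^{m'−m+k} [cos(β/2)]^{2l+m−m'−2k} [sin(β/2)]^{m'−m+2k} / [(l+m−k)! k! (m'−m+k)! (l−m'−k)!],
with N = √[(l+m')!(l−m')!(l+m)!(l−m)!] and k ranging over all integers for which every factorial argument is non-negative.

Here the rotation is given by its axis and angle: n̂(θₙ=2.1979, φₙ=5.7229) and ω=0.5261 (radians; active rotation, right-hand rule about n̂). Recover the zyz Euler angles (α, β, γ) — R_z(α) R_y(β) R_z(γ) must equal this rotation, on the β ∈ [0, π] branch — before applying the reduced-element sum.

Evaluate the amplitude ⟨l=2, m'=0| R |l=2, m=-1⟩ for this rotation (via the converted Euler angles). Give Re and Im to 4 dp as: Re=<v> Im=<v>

Axis–angle → zyz. n̂ = (sinθₙcosφₙ, sinθₙsinφₙ, cosθₙ) = (+0.685926, -0.430313, -0.586802), ω = 0.5261.
R = I cosω + sinω [n̂]ₓ + (1−cosω) n̂n̂ᵀ gives
  R = [+0.928396, +0.254757, -0.270518; -0.334585, +0.889812, -0.310301; +0.161659, +0.378594, +0.911336]
β = atan2(√(R₁₃²+R₂₃²), R₃₃) = 0.424278; α = atan2(R₂₃, R₁₃) mod 2π = 3.995380; γ = atan2(R₃₂, −R₃₁) mod 2π = 1.974358
D^2_{0,-1}(3.9954,0.4243,1.9744) = e^{-i·0·3.9954}·d^2_{0,-1}(0.4243)·e^{-i·-1·1.9744}. Compute d first:
With c≡cos(β/2)=0.977583 and s≡sin(β/2)=0.210552, N=[2·2·1·6]^{1/2}=4.898979
k: max(0,(-1)−(0))=0 … min(2+(-1),2−(0))=1
  k=0: (−1)^1·4.8990/(2)·0.9776^3·0.2106^1 = -0.481831
  k=1: (−1)^2·4.8990/(2)·0.9776^1·0.2106^3 = +0.022351
d^2_{0,-1}(0.4243) = -0.481831 +0.022351 = -0.459480
Attach z-rotation phases: D = e^{-i(0)(3.9954)}·(-0.459480)·e^{-i(-1)(1.9744)} = +0.180436-0.422569i

Re=0.1804 Im=-0.4226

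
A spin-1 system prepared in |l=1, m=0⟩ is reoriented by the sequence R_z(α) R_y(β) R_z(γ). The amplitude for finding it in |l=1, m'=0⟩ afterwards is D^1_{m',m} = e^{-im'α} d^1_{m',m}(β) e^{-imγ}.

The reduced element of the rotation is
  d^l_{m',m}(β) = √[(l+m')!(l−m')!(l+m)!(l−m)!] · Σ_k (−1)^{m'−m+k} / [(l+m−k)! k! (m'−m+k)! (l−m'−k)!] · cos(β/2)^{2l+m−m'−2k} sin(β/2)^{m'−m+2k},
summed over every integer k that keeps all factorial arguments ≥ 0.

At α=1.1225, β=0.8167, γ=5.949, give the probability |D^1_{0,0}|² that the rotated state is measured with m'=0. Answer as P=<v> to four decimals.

First d^1_{0,0}(β=0.8167), then the phase factors e^{-i(0)α} and e^{-i(0)γ}:
With c≡cos(β/2)=0.917777 and s≡sin(β/2)=0.397096, N=[1·1·1·1]^{1/2}=1.000000
k∈{0,1} keeps every argument non-negative
  k=0: (−1)^0·1.0000/(1)·0.9178^2·0.3971^0 = +0.842315
  k=1: (−1)^1·1.0000/(1)·0.9178^0·0.3971^2 = -0.157685
d^1_{0,0}(0.8167) = +0.842315 -0.157685 = +0.684630
|D^1_{0,0}|² = |d^1_{0,0}(β)|² = (+0.684630)² = 0.468719 (the z-rotation phases have unit modulus)

P=0.4687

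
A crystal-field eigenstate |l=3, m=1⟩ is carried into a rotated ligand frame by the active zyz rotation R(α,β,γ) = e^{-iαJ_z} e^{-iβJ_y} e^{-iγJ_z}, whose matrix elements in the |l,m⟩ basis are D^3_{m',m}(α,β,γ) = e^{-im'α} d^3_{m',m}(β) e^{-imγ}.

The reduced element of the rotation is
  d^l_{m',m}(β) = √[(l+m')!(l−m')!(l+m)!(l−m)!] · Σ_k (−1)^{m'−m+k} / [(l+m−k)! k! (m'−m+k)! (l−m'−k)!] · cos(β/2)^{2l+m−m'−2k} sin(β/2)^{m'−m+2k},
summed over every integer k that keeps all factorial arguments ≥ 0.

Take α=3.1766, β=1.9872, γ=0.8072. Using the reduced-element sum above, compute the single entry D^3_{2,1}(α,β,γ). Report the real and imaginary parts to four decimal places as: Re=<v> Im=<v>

First d^3_{2,1}(β=1.9872), then the phase factors e^{-i(2)α} and e^{-i(1)γ}:
c=cos(1.987200/2)=0.545677, s=sin(1.987200/2)=0.837996; N=√[120·1·24·2]=75.894664
The bounds max(0,m−m')=0 and min(l+m,l−m')=1 give 2 terms
  k=0: (−1)^1·75.8947/(24)·0.5457^5·0.8380^1 = -0.128209
  k=1: (−1)^2·75.8947/(12)·0.5457^3·0.8380^3 = +0.604730
d^3_{2,1}(1.9872) = -0.128209 +0.604730 = +0.476521
Phases: e^{-i·(2)·3.1766}=+0.997550-0.069958i, e^{-i·(1)·0.8072}=+0.691524-0.722354i ⇒ D=+0.304638-0.366426i

Re=0.3046 Im=-0.3664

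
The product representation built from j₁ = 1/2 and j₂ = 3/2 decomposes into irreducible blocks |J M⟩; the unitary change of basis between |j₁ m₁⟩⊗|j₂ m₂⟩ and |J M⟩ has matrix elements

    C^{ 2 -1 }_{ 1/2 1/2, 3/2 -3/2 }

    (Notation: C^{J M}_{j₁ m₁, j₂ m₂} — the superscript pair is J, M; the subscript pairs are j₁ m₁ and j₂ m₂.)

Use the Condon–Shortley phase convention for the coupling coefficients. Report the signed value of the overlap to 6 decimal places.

triangle: 0!×1!×3!/5! = 6/120
(j±m)!: 1!×0!×0!×3!×1!×3! = 36
prefactor² = (2J+1)×Δ×N² = 9
  k=0: +1/(0!×0!×0!×0!×1!×3!) = 1/6
Σ = 1/6  ⇒  CG² = 9×(1/6)² = 1/4
CG = +√(1/4) = +0.500000

+√(1/4) = +0.500000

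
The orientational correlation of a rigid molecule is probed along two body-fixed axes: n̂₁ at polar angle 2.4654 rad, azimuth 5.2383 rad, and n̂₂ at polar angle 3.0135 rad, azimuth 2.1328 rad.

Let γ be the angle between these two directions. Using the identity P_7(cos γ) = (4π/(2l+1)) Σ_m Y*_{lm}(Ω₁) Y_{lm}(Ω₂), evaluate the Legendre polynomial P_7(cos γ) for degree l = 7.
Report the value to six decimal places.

Term-by-term m-sum for l=7 (normalisation 4π/15 = 0.837758):
  m=-7: (0.009663, -0.016128) × (-0.000000, -0.000000) = (-0.000000, 0.000000)  (running Σ = (-0.000000, 0.000000))
  m=-6: (-0.087666, -0.001216) × (-0.000008, 0.000002) = (0.000001, -0.000000)  (running Σ = (0.000001, -0.000000))
  m=-5: (0.119231, 0.212142) × (-0.000048, 0.000139) = (-0.000035, 0.000006)  (running Σ = (-0.000035, 0.000006))
  m=-4: (0.218927, -0.371221) × (0.001189, 0.001478) = (0.000809, -0.000118)  (running Σ = (0.000775, -0.000111))
  m=-3: (-0.427649, -0.002967) × (0.017513, -0.002027) = (-0.007496, 0.000815)  (running Σ = (-0.006721, 0.000703))
  m=-2: (0.023792, 0.041653) × (0.049416, -0.103143) = (0.005472, -0.000396)  (running Σ = (-0.001249, 0.000308))
  m=-1: (-0.190245, 0.327761) × (-0.248531, -0.394655) = (0.176634, -0.006378)  (running Σ = (0.175385, -0.006070))
  m=0: (0.173335, -0.000000) × (-0.855472, 0.000000) = (-0.148283, 0.000000)  (running Σ = (0.027102, -0.006070))
  m=1: (0.190245, 0.327761) × (0.248531, -0.394655) = (0.176634, 0.006378)  (running Σ = (0.203736, 0.000308))
  m=2: (0.023792, -0.041653) × (0.049416, 0.103143) = (0.005472, 0.000396)  (running Σ = (0.209208, 0.000703))
  m=3: (0.427649, -0.002967) × (-0.017513, -0.002027) = (-0.007496, -0.000815)  (running Σ = (0.201713, -0.000111))
  m=4: (0.218927, 0.371221) × (0.001189, -0.001478) = (0.000809, 0.000118)  (running Σ = (0.202522, 0.000006))
  m=5: (-0.119231, 0.212142) × (0.000048, 0.000139) = (-0.000035, -0.000006)  (running Σ = (0.202487, -0.000000))
  m=6: (-0.087666, 0.001216) × (-0.000008, -0.000002) = (0.000001, 0.000000)  (running Σ = (0.202487, 0.000000))
  m=7: (-0.009663, -0.016128) × (0.000000, -0.000000) = (-0.000000, -0.000000)  (running Σ = (0.202487, -0.000000))
Accumulated sum (0.202487, -0.000000); after 4π/(2l+1) scaling, (0.169635, -0.000000) ⇒ P_7 = 0.169635

0.169635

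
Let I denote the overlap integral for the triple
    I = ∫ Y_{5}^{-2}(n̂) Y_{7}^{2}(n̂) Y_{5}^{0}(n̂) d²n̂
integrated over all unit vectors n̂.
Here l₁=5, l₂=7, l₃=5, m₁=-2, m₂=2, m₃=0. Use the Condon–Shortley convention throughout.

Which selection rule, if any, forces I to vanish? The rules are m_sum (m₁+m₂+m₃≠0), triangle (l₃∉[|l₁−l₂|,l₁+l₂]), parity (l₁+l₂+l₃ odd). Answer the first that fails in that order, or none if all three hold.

Σmᵢ = 0  ✓
l₃∈[|l₁−l₂|,l₁+l₂]=[2,12], have l₃=5  ✓
Σlᵢ = 17 ⇒ odd  ✗

parity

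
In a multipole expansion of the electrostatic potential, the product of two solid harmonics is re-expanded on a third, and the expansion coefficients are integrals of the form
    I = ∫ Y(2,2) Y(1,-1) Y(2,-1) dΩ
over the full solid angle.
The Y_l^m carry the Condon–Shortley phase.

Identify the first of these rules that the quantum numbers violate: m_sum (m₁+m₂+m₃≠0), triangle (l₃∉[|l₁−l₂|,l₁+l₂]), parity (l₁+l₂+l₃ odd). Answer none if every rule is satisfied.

parity

azimuthal sum: 2 − 1 − 1 = 0  ✓
1 ≤ 2 ≤ 3 (triangle on l)  ✓
L = 2 + 1 + 2 = 5 (odd)  ✗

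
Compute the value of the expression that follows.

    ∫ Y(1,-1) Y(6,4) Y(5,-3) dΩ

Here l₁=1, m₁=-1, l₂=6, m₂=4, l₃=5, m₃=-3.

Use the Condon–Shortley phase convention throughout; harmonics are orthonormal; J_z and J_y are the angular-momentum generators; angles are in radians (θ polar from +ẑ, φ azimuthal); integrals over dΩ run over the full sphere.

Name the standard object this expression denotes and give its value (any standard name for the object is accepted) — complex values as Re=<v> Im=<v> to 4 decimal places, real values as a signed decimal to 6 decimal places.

This is a Gaunt coefficient — the integral of a triple product of spherical harmonics over the sphere.
m-sum 0 ✓  L=12 even ✓  5≤5≤7 ✓
Π(2lᵢ+1) = 3×13×11 = 429
triangle coeff Δ(1,6,5) = 1/858
Σ_t [1,1]: t=1:−1/14400 = -1/14400
(3j)²=6/143 [(1 6 5; 0 0 0)], sign=+1
Σ_t [2,2]: t=2:+1/161280 = 1/161280
(3j)²=15/286 [(1 6 5; -1 4 -3)], sign=+1
⇒ 4πI² = 135/143
I = (+1)√(135/143/(4π)) = 0.27409047

Gaunt coefficient, +0.274090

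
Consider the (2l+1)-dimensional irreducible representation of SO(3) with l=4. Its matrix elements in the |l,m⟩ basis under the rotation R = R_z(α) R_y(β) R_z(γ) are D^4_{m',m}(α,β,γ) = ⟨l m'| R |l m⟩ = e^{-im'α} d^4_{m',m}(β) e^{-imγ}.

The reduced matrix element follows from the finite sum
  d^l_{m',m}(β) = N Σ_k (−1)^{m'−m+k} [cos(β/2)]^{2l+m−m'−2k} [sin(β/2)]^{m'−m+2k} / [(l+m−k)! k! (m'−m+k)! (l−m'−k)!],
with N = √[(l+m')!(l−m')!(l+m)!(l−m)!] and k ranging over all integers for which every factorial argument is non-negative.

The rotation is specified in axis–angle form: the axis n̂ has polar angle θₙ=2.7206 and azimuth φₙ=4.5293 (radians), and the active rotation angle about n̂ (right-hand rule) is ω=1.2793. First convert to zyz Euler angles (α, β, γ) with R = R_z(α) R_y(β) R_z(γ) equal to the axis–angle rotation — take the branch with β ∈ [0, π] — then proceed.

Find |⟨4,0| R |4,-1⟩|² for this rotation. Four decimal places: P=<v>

Axis–angle → zyz. n̂ = (sinθₙcosφₙ, sinθₙsinφₙ, cosθₙ) = (-0.074405, -0.401836, -0.912684), ω = 1.2793.
R = I cosω + sinω [n̂]ₓ + (1−cosω) n̂n̂ᵀ gives
  R = [+0.291331, +0.895488, -0.336492; -0.852876, +0.402453, +0.332617; +0.433277, +0.190085, +0.880987]
β = atan2(√(R₁₃²+R₂₃²), R₃₃) = 0.492851; α = atan2(R₂₃, R₁₃) mod 2π = 2.361986; γ = atan2(R₃₂, −R₃₁) mod 2π = 2.728164
D^4_{0,-1}(2.3620,0.4929,2.7282) = e^{-i·0·2.3620}·d^4_{0,-1}(0.4929)·e^{-i·-1·2.7282}. Compute d first:
Half-angle: c=0.969791, s=0.243939. N=√(24·24·6·120)=643.987578
k∈{0,1,2,3} keeps every argument non-negative
  k=0: (−1)^1·643.9876/(144)·0.9698^7·0.2439^1 = -0.880120
  k=1: (−1)^2·643.9876/(24)·0.9698^5·0.2439^3 = +0.334118
  k=2: (−1)^3·643.9876/(24)·0.9698^3·0.2439^5 = -0.021140
  k=3: (−1)^4·643.9876/(144)·0.9698^1·0.2439^7 = +0.000223
d^4_{0,-1}(0.4929) = -0.880120 +0.334118 -0.021140 +0.000223 = -0.566919
|D^4_{0,-1}|² = |d^4_{0,-1}(β)|² = (-0.566919)² = 0.321397 (the z-rotation phases have unit modulus)

P=0.3214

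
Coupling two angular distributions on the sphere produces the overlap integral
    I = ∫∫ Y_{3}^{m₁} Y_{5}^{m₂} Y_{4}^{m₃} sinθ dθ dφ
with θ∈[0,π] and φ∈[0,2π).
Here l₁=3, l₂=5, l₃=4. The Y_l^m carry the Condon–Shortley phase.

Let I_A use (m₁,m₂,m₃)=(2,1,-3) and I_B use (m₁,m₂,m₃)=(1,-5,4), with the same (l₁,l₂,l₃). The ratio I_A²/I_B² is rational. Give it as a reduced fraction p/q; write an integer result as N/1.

121/168

Same 3,5,4: normalisation and zero-m 3j drop out of the ratio.
A: Δ: 4! 2! 6! / 13! → 1/180180; sum: t=0:+1/17280 t=1:−1/1440 = -11/17280; 3j²(3 5 4; 2 1 -3) = Δ·Π!·Σ² = 11/468  (sign +1)
B: Δ: 4! 2! 6! / 13! → 1/180180; sum: t=0:+1/34560 = 1/34560; 3j²(3 5 4; 1 -5 4) = Δ·Π!·Σ² = 14/429  (sign +1)
I_A²/I_B² = (11/468)/(14/429) = 121/168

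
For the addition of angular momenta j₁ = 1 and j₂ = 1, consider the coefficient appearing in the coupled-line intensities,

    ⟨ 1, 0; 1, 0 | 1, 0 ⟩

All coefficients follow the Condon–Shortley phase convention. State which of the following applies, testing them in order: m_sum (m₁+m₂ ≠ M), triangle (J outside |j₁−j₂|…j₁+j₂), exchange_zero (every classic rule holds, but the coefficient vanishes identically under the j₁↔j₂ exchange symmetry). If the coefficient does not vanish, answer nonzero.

m-sum: m₁+m₂ = 0+0 = 0, M = 0  ✓
triangle: |j₁−j₂| = 0 ≤ J = 1 ≤ j₁+j₂ = 2  ✓
exchange: j₁=j₂ and m₁=m₂, and (−1)^(j₁+j₂−J) = (−1)^1 = −1 forces ⟨j₁m₁;j₂m₂|JM⟩ = −⟨j₂m₂;j₁m₁|JM⟩ = −⟨j₁m₁;j₂m₂|JM⟩ ⇒ the coefficient vanishes identically
Racah sum check: Σ_k collapses to 0 ⇒ CG = 0

exchange_zero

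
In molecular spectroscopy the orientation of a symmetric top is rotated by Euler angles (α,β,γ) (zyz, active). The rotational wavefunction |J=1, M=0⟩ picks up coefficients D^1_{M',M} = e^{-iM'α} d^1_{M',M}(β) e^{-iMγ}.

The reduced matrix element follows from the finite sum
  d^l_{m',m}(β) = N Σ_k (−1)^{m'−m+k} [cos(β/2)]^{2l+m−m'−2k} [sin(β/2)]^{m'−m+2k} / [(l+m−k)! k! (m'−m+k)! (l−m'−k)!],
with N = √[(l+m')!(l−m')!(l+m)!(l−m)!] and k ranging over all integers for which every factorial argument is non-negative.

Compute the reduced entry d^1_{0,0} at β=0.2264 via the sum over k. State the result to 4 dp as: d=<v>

d^1_{0,0}(β=0.2264) via the finite sum:
With c≡cos(β/2)=0.993600 and s≡sin(β/2)=0.112958, N=[1·1·1·1]^{1/2}=1.000000
k: max(0,(0)−(0))=0 … min(1+(0),1−(0))=1
  k=0: (−1)^0·1.0000/(1)·0.9936^2·0.1130^0 = +0.987240
  k=1: (−1)^1·1.0000/(1)·0.9936^0·0.1130^2 = -0.012760
d^1_{0,0}(0.2264) = +0.987240 -0.012760 = +0.974481

d=0.9745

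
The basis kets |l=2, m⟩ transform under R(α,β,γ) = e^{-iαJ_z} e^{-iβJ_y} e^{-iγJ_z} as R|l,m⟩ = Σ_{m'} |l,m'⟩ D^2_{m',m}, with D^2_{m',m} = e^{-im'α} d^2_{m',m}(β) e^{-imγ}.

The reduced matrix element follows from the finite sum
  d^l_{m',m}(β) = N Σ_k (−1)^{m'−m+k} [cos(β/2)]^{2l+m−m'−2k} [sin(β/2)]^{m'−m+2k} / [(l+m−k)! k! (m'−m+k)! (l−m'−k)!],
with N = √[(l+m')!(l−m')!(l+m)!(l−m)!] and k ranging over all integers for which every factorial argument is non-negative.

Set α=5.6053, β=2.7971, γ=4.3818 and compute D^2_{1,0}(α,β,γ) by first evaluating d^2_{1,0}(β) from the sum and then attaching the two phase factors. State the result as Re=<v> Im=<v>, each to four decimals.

First d^2_{1,0}(β=2.7971), then the phase factors e^{-i(1)α} and e^{-i(0)γ}:
Half-angle: c=0.171396, s=0.985202. N=√(6·1·2·2)=4.898979
The bounds max(0,m−m')=0 and min(l+m,l−m')=1 give 2 terms
  k=0: (−1)^1·4.8990/(2)·0.1714^3·0.9852^1 = -0.012151
  k=1: (−1)^2·4.8990/(2)·0.1714^1·0.9852^3 = +0.401469
d^2_{1,0}(2.7971) = -0.012151 +0.401469 = +0.389318
Phases: e^{-i·(1)·5.6053}=+0.778901+0.627147i, e^{-i·(0)·4.3818}=+1.000000+0.000000i ⇒ D=+0.303240+0.244160i

Re=0.3032 Im=0.2442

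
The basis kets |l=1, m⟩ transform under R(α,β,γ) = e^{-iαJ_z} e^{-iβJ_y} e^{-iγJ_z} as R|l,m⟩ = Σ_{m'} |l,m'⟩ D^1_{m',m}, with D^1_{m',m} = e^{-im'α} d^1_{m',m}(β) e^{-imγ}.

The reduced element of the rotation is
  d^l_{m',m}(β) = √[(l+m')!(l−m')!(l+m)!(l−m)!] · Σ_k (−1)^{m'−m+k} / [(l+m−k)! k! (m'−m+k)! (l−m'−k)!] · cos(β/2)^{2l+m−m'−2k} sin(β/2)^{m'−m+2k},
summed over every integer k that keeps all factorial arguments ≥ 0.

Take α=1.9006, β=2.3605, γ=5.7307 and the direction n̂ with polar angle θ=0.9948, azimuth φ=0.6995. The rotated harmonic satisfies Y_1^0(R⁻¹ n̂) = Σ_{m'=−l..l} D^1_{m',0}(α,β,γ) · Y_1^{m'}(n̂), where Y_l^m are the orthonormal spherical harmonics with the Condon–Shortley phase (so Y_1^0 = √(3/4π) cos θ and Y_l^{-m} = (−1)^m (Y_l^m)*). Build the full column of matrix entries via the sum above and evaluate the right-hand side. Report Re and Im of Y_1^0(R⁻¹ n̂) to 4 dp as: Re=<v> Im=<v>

Need the full column D^1_{m',0} for m'=−1..1 at α=1.9006, β=2.3605, γ=5.7307.
cos(β/2)=0.380694, sin(β/2)=0.924701
d^1_{-1,0}: single k=1 term ⇒ +0.497843;  D = -0.161230+0.471012i
d^1_{0,0}: k∈[0..1] ⇒ +0.144928 -0.855072 = -0.710145;  D = -0.710145+0.000000i
d^1_{1,0}: single k=0 term ⇒ -0.497843;  D = +0.161230+0.471012i
Y_1^{m'}(θ=0.9948,φ=0.6995) and Σ D·Y over m':
  (-0.1612+0.4710i)·(+0.2217-0.1866i)  (-0.7101+0.0000i)·(+0.2661+0.0000i)  (+0.1612+0.4710i)·(-0.2217-0.1866i)
Y_1^0(R⁻¹ n̂) = -0.084745+0.000000i

Re=-0.0847 Im=0.0000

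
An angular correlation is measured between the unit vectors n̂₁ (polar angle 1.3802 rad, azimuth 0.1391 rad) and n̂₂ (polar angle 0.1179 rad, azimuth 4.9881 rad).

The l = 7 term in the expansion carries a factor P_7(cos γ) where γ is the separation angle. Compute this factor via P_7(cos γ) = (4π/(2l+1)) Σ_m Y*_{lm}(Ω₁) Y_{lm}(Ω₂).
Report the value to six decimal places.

Term-by-term m-sum for l=7 (normalisation 4π/15 = 0.837758):
  term(m=-7) = -0.00000 - 0.00000j   from Y*(Ω₁)=0.24738 + 0.36386j, Y(Ω₂)=-0.00000 + 0.00000j
  term(m=-6) = -0.00000 + 0.00000j   from Y*(Ω₁)=0.21329 + 0.23538j, Y(Ω₂)=0.00000 + 0.00000j
  term(m=-5) = -0.00001 - 0.00001j   from Y*(Ω₁)=-0.13715 - 0.11447j, Y(Ω₂)=0.00010 + 0.00002j
  term(m=-4) = -0.00038 + 0.00023j   from Y*(Ω₁)=-0.27800 - 0.17290j, Y(Ω₂)=0.00062 - 0.00122j
  term(m=-3) = -0.00047 - 0.00109j   from Y*(Ω₁)=0.07808 + 0.03462j, Y(Ω₂)=-0.01020 - 0.00938j
  term(m=-2) = -0.03030 + 0.00849j   from Y*(Ω₁)=0.30875 + 0.08818j, Y(Ω₂)=-0.08348 + 0.05135j
  term(m=-1) = -0.00288 - 0.02098j   from Y*(Ω₁)=-0.04799 - 0.00672j, Y(Ω₂)=0.11899 + 0.42057j
  term(m=+0) = -0.28283 + 0.00000j   from Y*(Ω₁)=-0.31781 + 0.00000j, Y(Ω₂)=0.88994 + 0.00000j
  term(m=+1) = -0.00288 + 0.02098j   from Y*(Ω₁)=0.04799 - 0.00672j, Y(Ω₂)=-0.11899 + 0.42057j
  term(m=+2) = -0.03030 - 0.00849j   from Y*(Ω₁)=0.30875 - 0.08818j, Y(Ω₂)=-0.08348 - 0.05135j
  term(m=+3) = -0.00047 + 0.00109j   from Y*(Ω₁)=-0.07808 + 0.03462j, Y(Ω₂)=0.01020 - 0.00938j
  term(m=+4) = -0.00038 - 0.00023j   from Y*(Ω₁)=-0.27800 + 0.17290j, Y(Ω₂)=0.00062 + 0.00122j
  term(m=+5) = -0.00001 + 0.00001j   from Y*(Ω₁)=0.13715 - 0.11447j, Y(Ω₂)=-0.00010 + 0.00002j
  term(m=+6) = -0.00000 - 0.00000j   from Y*(Ω₁)=0.21329 - 0.23538j, Y(Ω₂)=0.00000 - 0.00000j
  term(m=+7) = -0.00000 + 0.00000j   from Y*(Ω₁)=-0.24738 + 0.36386j, Y(Ω₂)=0.00000 + 0.00000j
Σ over m = -0.35094 + 0.00000j; ×(4π/15) → -0.29401 + 0.00000j. Real part: -0.294005

-0.294005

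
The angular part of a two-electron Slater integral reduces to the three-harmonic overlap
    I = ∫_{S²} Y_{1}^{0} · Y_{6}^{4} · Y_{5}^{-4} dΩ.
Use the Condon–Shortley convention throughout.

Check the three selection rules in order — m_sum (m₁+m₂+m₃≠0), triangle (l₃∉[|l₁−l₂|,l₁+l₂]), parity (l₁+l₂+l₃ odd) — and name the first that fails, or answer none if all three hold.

none

m₁+m₂+m₃ = 0 + 4 − 4 = 0  ✓
triangle: |1−6|=5 ≤ l₃=5 ≤ 1+6=7  ✓
parity: l₁+l₂+l₃ = 12 is even  ✓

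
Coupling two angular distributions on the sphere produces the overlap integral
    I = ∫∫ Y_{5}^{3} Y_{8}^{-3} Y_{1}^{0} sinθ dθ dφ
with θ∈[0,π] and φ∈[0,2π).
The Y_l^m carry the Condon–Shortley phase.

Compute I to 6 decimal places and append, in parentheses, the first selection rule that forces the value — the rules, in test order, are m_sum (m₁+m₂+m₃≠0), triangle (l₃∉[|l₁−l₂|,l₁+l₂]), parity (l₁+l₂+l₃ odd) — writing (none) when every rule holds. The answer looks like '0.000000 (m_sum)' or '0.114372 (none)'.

0.000000 (triangle)

|5−8|≤1≤5+8 violated ⇒ I = 0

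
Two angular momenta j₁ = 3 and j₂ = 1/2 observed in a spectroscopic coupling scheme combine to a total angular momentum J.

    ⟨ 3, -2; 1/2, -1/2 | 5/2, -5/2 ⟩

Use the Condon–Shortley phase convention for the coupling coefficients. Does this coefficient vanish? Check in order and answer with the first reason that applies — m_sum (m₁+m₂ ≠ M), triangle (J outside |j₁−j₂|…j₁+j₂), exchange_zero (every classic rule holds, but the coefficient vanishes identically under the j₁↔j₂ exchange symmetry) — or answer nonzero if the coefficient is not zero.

nonzero

m-sum: m₁+m₂ = -2+(-1/2) = -5/2, M = -5/2  ✓
triangle: |j₁−j₂| = 5/2 ≤ J = 5/2 ≤ j₁+j₂ = 7/2  ✓
exchange: j₁≠j₂ or m₁≠m₂ — the exchange symmetry imposes no constraint here
value check: CG = +√(1/7) = +0.377964 ≠ 0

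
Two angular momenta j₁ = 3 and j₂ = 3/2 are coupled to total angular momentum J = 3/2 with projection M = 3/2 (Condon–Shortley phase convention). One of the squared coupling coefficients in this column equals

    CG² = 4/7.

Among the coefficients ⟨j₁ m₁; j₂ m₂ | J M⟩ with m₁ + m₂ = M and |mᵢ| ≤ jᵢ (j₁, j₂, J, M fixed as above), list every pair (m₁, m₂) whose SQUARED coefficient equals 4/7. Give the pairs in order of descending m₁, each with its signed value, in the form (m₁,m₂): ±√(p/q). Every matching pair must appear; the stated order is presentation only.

(3,-3/2): +√(4/7)

Admissible pairs with m₁+m₂ = M = 3/2: (0,3/2), (1,1/2), (2,-1/2), (3,-3/2)
  (m₁,m₂)=(3,-3/2): CG² = 4/7, CG = +√(4/7)   ← matches the target
  (m₁,m₂)=(2,-1/2): CG² = 2/7, CG = −√(2/7)
  (m₁,m₂)=(1,1/2): CG² = 4/35, CG = +√(4/35)
  (m₁,m₂)=(0,3/2): CG² = 1/35, CG = −√(1/35)
Pairs with CG² = 4/7: (3,-3/2): +√(4/7)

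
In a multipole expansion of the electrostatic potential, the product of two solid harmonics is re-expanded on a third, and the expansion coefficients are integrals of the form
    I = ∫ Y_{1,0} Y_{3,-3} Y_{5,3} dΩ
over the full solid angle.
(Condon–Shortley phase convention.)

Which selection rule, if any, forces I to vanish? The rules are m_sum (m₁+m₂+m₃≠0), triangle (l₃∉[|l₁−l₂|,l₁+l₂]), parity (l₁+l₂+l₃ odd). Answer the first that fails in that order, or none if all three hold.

triangle

azimuthal sum: 0 − 3 + 3 = 0  ✓
l₃ must lie in [2,4]; have l₃=5  ✗
L = 1 + 3 + 5 = 9 (odd)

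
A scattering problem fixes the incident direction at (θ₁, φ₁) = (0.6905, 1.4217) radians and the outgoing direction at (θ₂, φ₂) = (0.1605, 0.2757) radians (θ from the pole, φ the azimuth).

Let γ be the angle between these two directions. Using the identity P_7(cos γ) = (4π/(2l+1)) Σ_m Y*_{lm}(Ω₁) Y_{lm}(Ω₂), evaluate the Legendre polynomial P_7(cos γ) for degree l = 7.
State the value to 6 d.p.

Addition theorem: P_7(cos γ) = (4π/15) Σ_m Y*_{lm}(Ω₁) Y_{lm}(Ω₂), m = −7…7:
  m=-7: (-0.01838 - 0.01070j) × (-0.00000 - 0.00000j) = -0.00000 + 0.00000j  (running Σ = -0.00000 + 0.00000j)
  m=-6: (-0.06027 + 0.07510j) × (-0.00000 - 0.00003j) = 0.00000 + 0.00000j  (running Σ = 0.00000 + 0.00000j)
  m=-5: (0.17548 + 0.19008j) × (0.00009 - 0.00044j) = 0.00010 - 0.00006j  (running Σ = 0.00010 - 0.00006j)
  m=-4: (0.36408 - 0.24715j) × (0.00206 - 0.00408j) = -0.00026 - 0.00199j  (running Σ = -0.00016 - 0.00205j)
  m=-3: (-0.17663 - 0.36819j) × (0.02277 - 0.02475j) = -0.01313 - 0.00401j  (running Σ = -0.01329 - 0.00606j)
  m=-2: (-0.00633 + 0.00194j) × (0.14649 - 0.09010j) = -0.00075 + 0.00086j  (running Σ = -0.01404 - 0.00521j)
  m=-1: (-0.05772 - 0.38428j) × (0.52526 - 0.14860j) = -0.08742 - 0.19327j  (running Σ = -0.10147 - 0.19848j)
  m=0: (-0.13221 + 0.00000j) × (0.73229 + 0.00000j) = -0.09681 + 0.00000j  (running Σ = -0.19828 - 0.19848j)
  m=1: (0.05772 - 0.38428j) × (-0.52526 - 0.14860j) = -0.08742 + 0.19327j  (running Σ = -0.28570 - 0.00521j)
  m=2: (-0.00633 - 0.00194j) × (0.14649 + 0.09010j) = -0.00075 - 0.00086j  (running Σ = -0.28645 - 0.00606j)
  m=3: (0.17663 - 0.36819j) × (-0.02277 - 0.02475j) = -0.01313 + 0.00401j  (running Σ = -0.29959 - 0.00205j)
  m=4: (0.36408 + 0.24715j) × (0.00206 + 0.00408j) = -0.00026 + 0.00199j  (running Σ = -0.29984 - 0.00006j)
  m=5: (-0.17548 + 0.19008j) × (-0.00009 - 0.00044j) = 0.00010 + 0.00006j  (running Σ = -0.29975 + 0.00000j)
  m=6: (-0.06027 - 0.07510j) × (-0.00000 + 0.00003j) = 0.00000 - 0.00000j  (running Σ = -0.29974 + 0.00000j)
  m=7: (0.01838 - 0.01070j) × (0.00000 - 0.00000j) = -0.00000 - 0.00000j  (running Σ = -0.29974 - 0.00000j)
Accumulated sum -0.29974 - 0.00000j; after 4π/(2l+1) scaling, -0.25111 - 0.00000j ⇒ P_7 = -0.251113

-0.251113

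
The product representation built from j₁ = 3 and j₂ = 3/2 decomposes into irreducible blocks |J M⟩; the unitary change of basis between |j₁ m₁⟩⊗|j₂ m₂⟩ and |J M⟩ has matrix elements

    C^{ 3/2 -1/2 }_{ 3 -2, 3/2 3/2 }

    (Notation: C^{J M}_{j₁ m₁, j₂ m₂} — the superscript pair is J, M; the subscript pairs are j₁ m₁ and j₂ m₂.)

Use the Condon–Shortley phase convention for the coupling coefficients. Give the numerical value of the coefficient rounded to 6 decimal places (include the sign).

−√(2/7) = -0.534522

√[4·3!3!0!/7! · 1!5!3!0!1!2!] = √(288/7)
  +(−1)^3/∏(3,0,2,0,1,0)! = -1/12  (running -1/12)
⟨..|..⟩ = √(288/7)·(-1/12) = -0.534522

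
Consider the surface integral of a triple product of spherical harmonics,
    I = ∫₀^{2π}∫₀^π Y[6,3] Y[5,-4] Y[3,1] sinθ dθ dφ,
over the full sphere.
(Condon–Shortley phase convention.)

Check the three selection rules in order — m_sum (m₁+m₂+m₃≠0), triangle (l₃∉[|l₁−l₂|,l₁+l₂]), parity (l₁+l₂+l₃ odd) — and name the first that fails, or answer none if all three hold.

azimuthal sum: 3 − 4 + 1 = 0  ✓
1 ≤ 3 ≤ 11 (triangle on l)  ✓
L = 6 + 5 + 3 = 14 (even)  ✓

none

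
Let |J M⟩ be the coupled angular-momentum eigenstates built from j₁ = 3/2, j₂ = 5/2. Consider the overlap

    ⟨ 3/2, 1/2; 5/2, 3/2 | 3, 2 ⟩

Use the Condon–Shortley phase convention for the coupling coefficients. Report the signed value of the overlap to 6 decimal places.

−√(1/12) = -0.288675

j₁+j₂−J=1  J+j₁−j₂=2  J−j₁+j₂=4  j₁+j₂+J+1=8
(j₁±m₁, j₂±m₂, J±M) = (2,1,4,1,5,1)
P² = 48
sum k=0..1:
  [0] +1/24 = 1/24
  [1] −1/12 = -1/12
S = -1/24
C² = P²·S² = 1/12 ; C = -0.288675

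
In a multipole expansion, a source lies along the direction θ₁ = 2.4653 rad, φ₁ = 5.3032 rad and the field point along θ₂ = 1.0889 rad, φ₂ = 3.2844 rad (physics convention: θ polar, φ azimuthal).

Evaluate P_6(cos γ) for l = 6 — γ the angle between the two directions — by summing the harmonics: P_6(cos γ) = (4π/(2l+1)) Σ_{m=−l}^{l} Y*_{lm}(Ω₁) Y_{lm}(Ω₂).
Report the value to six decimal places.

Addition theorem: P_6(cos γ) = (4π/13) Σ_m Y*_{lm}(Ω₁) Y_{lm}(Ω₂), m = −6…6:
  m=-6: Y*=0.02672 + 0.01140j  Y=0.15314 - 0.17675j  product 0.00611 - 0.00298j
  m=-5: Y*=-0.02337 - 0.12317j  Y=-0.32022 + 0.27749j  product 0.04166 + 0.03296j
  m=-4: Y*=-0.22188 + 0.21878j  Y=0.25218 - 0.16207j  product -0.02050 + 0.09113j
  m=-3: Y*=0.45042 + 0.09207j  Y=0.12176 - 0.05561j  product 0.05996 - 0.01384j
  m=-2: Y*=-0.10942 - 0.26683j  Y=-0.32974 + 0.09682j  product 0.06192 + 0.07739j
  m=-1: Y*=0.11635 - 0.17347j  Y=-0.01317 + 0.00189j  product -0.00120 + 0.00251j
  m=+0: Y*=-0.36176 + 0.00000j  Y=0.33752 + 0.00000j  product -0.12210 + 0.00000j
  m=+1: Y*=-0.11635 - 0.17347j  Y=0.01317 + 0.00189j  product -0.00120 - 0.00251j
  m=+2: Y*=-0.10942 + 0.26683j  Y=-0.32974 - 0.09682j  product 0.06192 - 0.07739j
  m=+3: Y*=-0.45042 + 0.09207j  Y=-0.12176 - 0.05561j  product 0.05996 + 0.01384j
  m=+4: Y*=-0.22188 - 0.21878j  Y=0.25218 + 0.16207j  product -0.02050 - 0.09113j
  m=+5: Y*=0.02337 - 0.12317j  Y=0.32022 + 0.27749j  product 0.04166 - 0.03296j
  m=+6: Y*=0.02672 - 0.01140j  Y=0.15314 + 0.17675j  product 0.00611 + 0.00298j
Accumulated sum 0.17380 - 0.00000j; after 4π/(2l+1) scaling, 0.16800 - 0.00000j ⇒ P_6 = 0.168000

0.168000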